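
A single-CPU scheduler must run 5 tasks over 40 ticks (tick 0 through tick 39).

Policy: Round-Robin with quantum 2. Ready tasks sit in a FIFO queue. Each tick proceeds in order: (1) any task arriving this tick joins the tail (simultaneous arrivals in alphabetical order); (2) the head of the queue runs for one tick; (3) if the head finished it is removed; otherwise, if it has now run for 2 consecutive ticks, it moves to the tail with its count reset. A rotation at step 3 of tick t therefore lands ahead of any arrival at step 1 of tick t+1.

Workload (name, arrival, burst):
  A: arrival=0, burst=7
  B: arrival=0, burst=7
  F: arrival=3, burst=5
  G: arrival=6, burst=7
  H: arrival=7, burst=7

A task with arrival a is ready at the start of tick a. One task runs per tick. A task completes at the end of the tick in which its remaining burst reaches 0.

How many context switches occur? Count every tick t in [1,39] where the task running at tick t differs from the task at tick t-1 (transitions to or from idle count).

context switches = 19

t=0: queue=[A,B] q_used=0 → run A
t=1: queue=[A,B] q_used=1 → run A
t=2: queue=[B,A] q_used=0 → run B
t=3: queue=[B,A,F] q_used=1 → run B
t=4: queue=[A,F,B] q_used=0 → run A
t=5: queue=[A,F,B] q_used=1 → run A
t=6: queue=[F,B,A,G] q_used=0 → run F
t=7: queue=[F,B,A,G,H] q_used=1 → run F
t=8: queue=[B,A,G,H,F] q_used=0 → run B
t=9: queue=[B,A,G,H,F] q_used=1 → run B
t=10: queue=[A,G,H,F,B] q_used=0 → run A
t=11: queue=[A,G,H,F,B] q_used=1 → run A
t=12: queue=[G,H,F,B,A] q_used=0 → run G
t=13: queue=[G,H,F,B,A] q_used=1 → run G
t=14: queue=[H,F,B,A,G] q_used=0 → run H
t=15: queue=[H,F,B,A,G] q_used=1 → run H
t=16: queue=[F,B,A,G,H] q_used=0 → run F
t=17: queue=[F,B,A,G,H] q_used=1 → run F
t=18: queue=[B,A,G,H,F] q_used=0 → run B
t=19: queue=[B,A,G,H,F] q_used=1 → run B
t=20: queue=[A,G,H,F,B] q_used=0 → run A
t=21: queue=[G,H,F,B] q_used=0 → run G
t=22: queue=[G,H,F,B] q_used=1 → run G
t=23: queue=[H,F,B,G] q_used=0 → run H
t=24: queue=[H,F,B,G] q_used=1 → run H
t=25: queue=[F,B,G,H] q_used=0 → run F
t=26: queue=[B,G,H] q_used=0 → run B
t=27: queue=[G,H] q_used=0 → run G
t=28: queue=[G,H] q_used=1 → run G
t=29: queue=[H,G] q_used=0 → run H
t=30: queue=[H,G] q_used=1 → run H
t=31: queue=[G,H] q_used=0 → run G
t=32: queue=[H] q_used=0 → run H
t=33: (idle)
t=34: (idle)
t=35: (idle)
t=36: (idle)
t=37: (idle)
t=38: (idle)
t=39: (idle)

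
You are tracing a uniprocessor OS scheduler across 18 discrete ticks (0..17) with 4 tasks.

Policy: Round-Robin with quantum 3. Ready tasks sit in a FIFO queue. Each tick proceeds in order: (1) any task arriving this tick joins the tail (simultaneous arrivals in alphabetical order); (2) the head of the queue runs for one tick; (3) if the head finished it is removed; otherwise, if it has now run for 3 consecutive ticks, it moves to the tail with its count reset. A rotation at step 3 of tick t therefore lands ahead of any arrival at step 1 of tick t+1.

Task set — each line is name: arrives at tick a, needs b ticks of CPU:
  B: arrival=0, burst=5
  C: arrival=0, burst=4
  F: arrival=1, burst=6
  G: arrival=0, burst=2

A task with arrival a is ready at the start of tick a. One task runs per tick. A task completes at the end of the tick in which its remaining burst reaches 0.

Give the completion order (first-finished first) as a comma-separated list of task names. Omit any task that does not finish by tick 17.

t=0: queue=[B,C,G] q_used=0 → run B
t=1: queue=[B,C,G,F] q_used=1 → run B
t=2: queue=[B,C,G,F] q_used=2 → run B
t=3: queue=[C,G,F,B] q_used=0 → run C
t=4: queue=[C,G,F,B] q_used=1 → run C
t=5: queue=[C,G,F,B] q_used=2 → run C
t=6: queue=[G,F,B,C] q_used=0 → run G
t=7: queue=[G,F,B,C] q_used=1 → run G
t=8: queue=[F,B,C] q_used=0 → run F
t=9: queue=[F,B,C] q_used=1 → run F
t=10: queue=[F,B,C] q_used=2 → run F
t=11: queue=[B,C,F] q_used=0 → run B
t=12: queue=[B,C,F] q_used=1 → run B
t=13: queue=[C,F] q_used=0 → run C
t=14: queue=[F] q_used=0 → run F
t=15: queue=[F] q_used=1 → run F
t=16: queue=[F] q_used=2 → run F
t=17: (idle)

completion order = G, B, C, F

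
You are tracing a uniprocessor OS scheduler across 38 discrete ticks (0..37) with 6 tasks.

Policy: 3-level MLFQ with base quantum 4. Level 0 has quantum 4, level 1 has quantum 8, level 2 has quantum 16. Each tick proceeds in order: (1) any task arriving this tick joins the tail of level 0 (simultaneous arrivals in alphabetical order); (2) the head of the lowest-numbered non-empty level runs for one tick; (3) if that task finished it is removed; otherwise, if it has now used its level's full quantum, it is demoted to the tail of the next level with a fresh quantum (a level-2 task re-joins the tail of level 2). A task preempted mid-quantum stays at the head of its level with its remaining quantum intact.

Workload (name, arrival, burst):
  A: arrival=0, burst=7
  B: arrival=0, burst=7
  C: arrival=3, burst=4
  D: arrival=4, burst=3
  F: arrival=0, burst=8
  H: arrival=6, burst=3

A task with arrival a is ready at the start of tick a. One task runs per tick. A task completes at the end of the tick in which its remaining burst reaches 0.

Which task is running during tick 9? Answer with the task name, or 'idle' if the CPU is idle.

running at tick 9 = F

t=0: L0/L1/L2 = ABF/-/- → run A
t=1: L0/L1/L2 = ABF/-/- → run A
t=2: L0/L1/L2 = ABF/-/- → run A
t=3: L0/L1/L2 = ABFC/-/- → run A
t=4: L0/L1/L2 = BFCD/A/- → run B
t=5: L0/L1/L2 = BFCD/A/- → run B
t=6: L0/L1/L2 = BFCDH/A/- → run B
t=7: L0/L1/L2 = BFCDH/A/- → run B
t=8: L0/L1/L2 = FCDH/AB/- → run F
t=9: L0/L1/L2 = FCDH/AB/- → run F
t=10: L0/L1/L2 = FCDH/AB/- → run F
t=11: L0/L1/L2 = FCDH/AB/- → run F
t=12: L0/L1/L2 = CDH/ABF/- → run C
t=13: L0/L1/L2 = CDH/ABF/- → run C
t=14: L0/L1/L2 = CDH/ABF/- → run C
t=15: L0/L1/L2 = CDH/ABF/- → run C
t=16: L0/L1/L2 = DH/ABF/- → run D
t=17: L0/L1/L2 = DH/ABF/- → run D
t=18: L0/L1/L2 = DH/ABF/- → run D
t=19: L0/L1/L2 = H/ABF/- → run H
t=20: L0/L1/L2 = H/ABF/- → run H
t=21: L0/L1/L2 = H/ABF/- → run H
t=22: L0/L1/L2 = -/ABF/- → run A
t=23: L0/L1/L2 = -/ABF/- → run A
t=24: L0/L1/L2 = -/ABF/- → run A
t=25: L0/L1/L2 = -/BF/- → run B
t=26: L0/L1/L2 = -/BF/- → run B
t=27: L0/L1/L2 = -/BF/- → run B
t=28: L0/L1/L2 = -/F/- → run F
t=29: L0/L1/L2 = -/F/- → run F
t=30: L0/L1/L2 = -/F/- → run F
t=31: L0/L1/L2 = -/F/- → run F
t=32: (idle)
t=33: (idle)
t=34: (idle)
t=35: (idle)
t=36: (idle)
t=37: (idle)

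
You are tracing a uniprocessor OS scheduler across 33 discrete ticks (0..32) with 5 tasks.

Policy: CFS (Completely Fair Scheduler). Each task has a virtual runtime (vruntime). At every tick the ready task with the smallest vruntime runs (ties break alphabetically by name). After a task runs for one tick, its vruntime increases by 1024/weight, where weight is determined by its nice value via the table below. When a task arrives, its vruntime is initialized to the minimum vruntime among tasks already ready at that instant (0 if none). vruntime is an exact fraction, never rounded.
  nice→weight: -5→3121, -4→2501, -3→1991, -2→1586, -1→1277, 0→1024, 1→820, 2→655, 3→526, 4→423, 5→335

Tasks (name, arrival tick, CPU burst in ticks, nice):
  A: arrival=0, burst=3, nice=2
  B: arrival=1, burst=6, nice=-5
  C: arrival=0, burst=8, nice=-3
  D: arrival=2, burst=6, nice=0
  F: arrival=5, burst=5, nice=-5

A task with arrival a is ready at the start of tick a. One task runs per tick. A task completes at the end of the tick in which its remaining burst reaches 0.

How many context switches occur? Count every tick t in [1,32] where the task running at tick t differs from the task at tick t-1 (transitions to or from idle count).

t=0: vr[A=0 C=0] → run A
t=1: vr[A=1024/655 B=0 C=0] → run B
t=2: vr[A=1024/655 B=1024/3121 C=0 D=0] → run C
t=3: vr[A=1024/655 B=1024/3121 C=1024/1991 D=0] → run D
t=4: vr[A=1024/655 B=1024/3121 C=1024/1991 D=1] → run B
t=5: vr[A=1024/655 B=2048/3121 C=1024/1991 D=1 F=1024/1991] → run C
t=6: vr[A=1024/655 B=2048/3121 C=2048/1991 D=1 F=1024/1991] → run F
t=7: vr[A=1024/655 B=2048/3121 C=2048/1991 D=1 F=5234688/6213911] → run B
t=8: vr[A=1024/655 B=3072/3121 C=2048/1991 D=1 F=5234688/6213911] → run F
t=9: vr[A=1024/655 B=3072/3121 C=2048/1991 D=1 F=7273472/6213911] → run B
t=10: vr[A=1024/655 B=4096/3121 C=2048/1991 D=1 F=7273472/6213911] → run D
t=11: vr[A=1024/655 B=4096/3121 C=2048/1991 D=2 F=7273472/6213911] → run C
t=12: vr[A=1024/655 B=4096/3121 C=3072/1991 D=2 F=7273472/6213911] → run F
t=13: vr[A=1024/655 B=4096/3121 C=3072/1991 D=2 F=9312256/6213911] → run B
t=14: vr[A=1024/655 B=5120/3121 C=3072/1991 D=2 F=9312256/6213911] → run F
t=15: vr[A=1024/655 B=5120/3121 C=3072/1991 D=2 F=11351040/6213911] → run C
t=16: vr[A=1024/655 B=5120/3121 C=4096/1991 D=2 F=11351040/6213911] → run A
t=17: vr[A=2048/655 B=5120/3121 C=4096/1991 D=2 F=11351040/6213911] → run B
t=18: vr[A=2048/655 C=4096/1991 D=2 F=11351040/6213911] → run F
t=19: vr[A=2048/655 C=4096/1991 D=2] → run D
t=20: vr[A=2048/655 C=4096/1991 D=3] → run C
t=21: vr[A=2048/655 C=5120/1991 D=3] → run C
t=22: vr[A=2048/655 C=6144/1991 D=3] → run D
t=23: vr[A=2048/655 C=6144/1991 D=4] → run C
t=24: vr[A=2048/655 C=7168/1991 D=4] → run A
t=25: vr[C=7168/1991 D=4] → run C
t=26: vr[D=4] → run D
t=27: vr[D=5] → run D
t=28: (idle)
t=29: (idle)
t=30: (idle)
t=31: (idle)
t=32: (idle)

context switches = 26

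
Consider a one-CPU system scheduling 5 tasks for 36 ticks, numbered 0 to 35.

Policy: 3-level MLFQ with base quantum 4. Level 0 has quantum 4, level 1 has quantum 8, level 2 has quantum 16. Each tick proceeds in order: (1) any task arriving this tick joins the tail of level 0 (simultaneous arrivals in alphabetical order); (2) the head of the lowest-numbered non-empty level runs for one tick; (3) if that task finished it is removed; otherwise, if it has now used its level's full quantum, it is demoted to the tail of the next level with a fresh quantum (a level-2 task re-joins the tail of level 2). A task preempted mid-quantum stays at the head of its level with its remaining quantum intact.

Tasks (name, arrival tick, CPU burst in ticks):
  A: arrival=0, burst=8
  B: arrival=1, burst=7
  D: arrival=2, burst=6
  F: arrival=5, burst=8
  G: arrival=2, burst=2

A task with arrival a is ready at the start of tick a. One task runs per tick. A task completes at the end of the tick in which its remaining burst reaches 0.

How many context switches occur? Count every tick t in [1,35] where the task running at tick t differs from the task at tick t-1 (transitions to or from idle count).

t=0: L0/L1/L2 = A/-/- → run A
t=1: L0/L1/L2 = AB/-/- → run A
t=2: L0/L1/L2 = ABDG/-/- → run A
t=3: L0/L1/L2 = ABDG/-/- → run A
t=4: L0/L1/L2 = BDG/A/- → run B
t=5: L0/L1/L2 = BDGF/A/- → run B
t=6: L0/L1/L2 = BDGF/A/- → run B
t=7: L0/L1/L2 = BDGF/A/- → run B
t=8: L0/L1/L2 = DGF/AB/- → run D
t=9: L0/L1/L2 = DGF/AB/- → run D
t=10: L0/L1/L2 = DGF/AB/- → run D
t=11: L0/L1/L2 = DGF/AB/- → run D
t=12: L0/L1/L2 = GF/ABD/- → run G
t=13: L0/L1/L2 = GF/ABD/- → run G
t=14: L0/L1/L2 = F/ABD/- → run F
t=15: L0/L1/L2 = F/ABD/- → run F
t=16: L0/L1/L2 = F/ABD/- → run F
t=17: L0/L1/L2 = F/ABD/- → run F
t=18: L0/L1/L2 = -/ABDF/- → run A
t=19: L0/L1/L2 = -/ABDF/- → run A
t=20: L0/L1/L2 = -/ABDF/- → run A
t=21: L0/L1/L2 = -/ABDF/- → run A
t=22: L0/L1/L2 = -/BDF/- → run B
t=23: L0/L1/L2 = -/BDF/- → run B
t=24: L0/L1/L2 = -/BDF/- → run B
t=25: L0/L1/L2 = -/DF/- → run D
t=26: L0/L1/L2 = -/DF/- → run D
t=27: L0/L1/L2 = -/F/- → run F
t=28: L0/L1/L2 = -/F/- → run F
t=29: L0/L1/L2 = -/F/- → run F
t=30: L0/L1/L2 = -/F/- → run F
t=31: (idle)
t=32: (idle)
t=33: (idle)
t=34: (idle)
t=35: (idle)

context switches = 9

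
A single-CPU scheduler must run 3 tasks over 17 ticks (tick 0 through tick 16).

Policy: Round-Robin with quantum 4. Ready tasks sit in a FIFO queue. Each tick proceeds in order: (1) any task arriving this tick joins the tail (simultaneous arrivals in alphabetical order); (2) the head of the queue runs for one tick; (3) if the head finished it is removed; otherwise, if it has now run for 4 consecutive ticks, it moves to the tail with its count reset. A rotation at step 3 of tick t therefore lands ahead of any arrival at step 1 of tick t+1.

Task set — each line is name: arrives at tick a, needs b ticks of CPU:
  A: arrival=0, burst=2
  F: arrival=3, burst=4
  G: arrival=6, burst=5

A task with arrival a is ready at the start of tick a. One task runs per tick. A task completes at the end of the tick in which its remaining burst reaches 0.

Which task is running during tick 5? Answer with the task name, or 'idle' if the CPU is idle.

running at tick 5 = F

t=0: queue=[A] q_used=0 → run A
t=1: queue=[A] q_used=1 → run A
t=2: (idle)
t=3: queue=[F] q_used=0 → run F
t=4: queue=[F] q_used=1 → run F
t=5: queue=[F] q_used=2 → run F
t=6: queue=[F,G] q_used=3 → run F
t=7: queue=[G] q_used=0 → run G
t=8: queue=[G] q_used=1 → run G
t=9: queue=[G] q_used=2 → run G
t=10: queue=[G] q_used=3 → run G
t=11: queue=[G] q_used=0 → run G
t=12: (idle)
t=13: (idle)
t=14: (idle)
t=15: (idle)
t=16: (idle)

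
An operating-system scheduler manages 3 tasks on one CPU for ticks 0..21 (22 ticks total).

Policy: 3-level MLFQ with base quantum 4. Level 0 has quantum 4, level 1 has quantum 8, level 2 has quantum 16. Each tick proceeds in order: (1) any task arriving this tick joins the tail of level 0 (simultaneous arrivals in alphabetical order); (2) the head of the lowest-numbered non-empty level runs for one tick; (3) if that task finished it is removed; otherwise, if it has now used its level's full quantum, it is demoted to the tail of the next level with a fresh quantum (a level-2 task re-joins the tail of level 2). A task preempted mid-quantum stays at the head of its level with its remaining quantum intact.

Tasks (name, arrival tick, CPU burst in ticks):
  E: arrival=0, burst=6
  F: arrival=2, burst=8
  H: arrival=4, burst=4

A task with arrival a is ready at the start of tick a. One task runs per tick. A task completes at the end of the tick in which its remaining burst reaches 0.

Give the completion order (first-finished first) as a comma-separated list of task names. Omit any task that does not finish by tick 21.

completion order = H, E, F

t=0: L0/L1/L2 = E/-/- → run E
t=1: L0/L1/L2 = E/-/- → run E
t=2: L0/L1/L2 = EF/-/- → run E
t=3: L0/L1/L2 = EF/-/- → run E
t=4: L0/L1/L2 = FH/E/- → run F
t=5: L0/L1/L2 = FH/E/- → run F
t=6: L0/L1/L2 = FH/E/- → run F
t=7: L0/L1/L2 = FH/E/- → run F
t=8: L0/L1/L2 = H/EF/- → run H
t=9: L0/L1/L2 = H/EF/- → run H
t=10: L0/L1/L2 = H/EF/- → run H
t=11: L0/L1/L2 = H/EF/- → run H
t=12: L0/L1/L2 = -/EF/- → run E
t=13: L0/L1/L2 = -/EF/- → run E
t=14: L0/L1/L2 = -/F/- → run F
t=15: L0/L1/L2 = -/F/- → run F
t=16: L0/L1/L2 = -/F/- → run F
t=17: L0/L1/L2 = -/F/- → run F
t=18: (idle)
t=19: (idle)
t=20: (idle)
t=21: (idle)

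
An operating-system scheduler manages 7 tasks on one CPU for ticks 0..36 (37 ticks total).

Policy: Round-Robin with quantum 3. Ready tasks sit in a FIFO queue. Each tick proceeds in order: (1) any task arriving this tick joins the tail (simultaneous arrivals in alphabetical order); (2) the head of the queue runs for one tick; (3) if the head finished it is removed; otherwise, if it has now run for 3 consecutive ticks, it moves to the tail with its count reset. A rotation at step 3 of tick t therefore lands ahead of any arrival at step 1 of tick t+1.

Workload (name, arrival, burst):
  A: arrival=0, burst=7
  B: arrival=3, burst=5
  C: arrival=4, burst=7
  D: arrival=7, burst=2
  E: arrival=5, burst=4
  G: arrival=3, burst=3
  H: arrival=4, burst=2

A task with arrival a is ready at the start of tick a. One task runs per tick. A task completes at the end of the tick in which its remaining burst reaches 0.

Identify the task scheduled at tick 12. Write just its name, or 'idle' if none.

t=0: queue=[A] q_used=0 → run A
t=1: queue=[A] q_used=1 → run A
t=2: queue=[A] q_used=2 → run A
t=3: queue=[A,B,G] q_used=0 → run A
t=4: queue=[A,B,G,C,H] q_used=1 → run A
t=5: queue=[A,B,G,C,H,E] q_used=2 → run A
t=6: queue=[B,G,C,H,E,A] q_used=0 → run B
t=7: queue=[B,G,C,H,E,A,D] q_used=1 → run B
t=8: queue=[B,G,C,H,E,A,D] q_used=2 → run B
t=9: queue=[G,C,H,E,A,D,B] q_used=0 → run G
t=10: queue=[G,C,H,E,A,D,B] q_used=1 → run G
t=11: queue=[G,C,H,E,A,D,B] q_used=2 → run G
t=12: queue=[C,H,E,A,D,B] q_used=0 → run C
t=13: queue=[C,H,E,A,D,B] q_used=1 → run C
t=14: queue=[C,H,E,A,D,B] q_used=2 → run C
t=15: queue=[H,E,A,D,B,C] q_used=0 → run H
t=16: queue=[H,E,A,D,B,C] q_used=1 → run H
t=17: queue=[E,A,D,B,C] q_used=0 → run E
t=18: queue=[E,A,D,B,C] q_used=1 → run E
t=19: queue=[E,A,D,B,C] q_used=2 → run E
t=20: queue=[A,D,B,C,E] q_used=0 → run A
t=21: queue=[D,B,C,E] q_used=0 → run D
t=22: queue=[D,B,C,E] q_used=1 → run D
t=23: queue=[B,C,E] q_used=0 → run B
t=24: queue=[B,C,E] q_used=1 → run B
t=25: queue=[C,E] q_used=0 → run C
t=26: queue=[C,E] q_used=1 → run C
t=27: queue=[C,E] q_used=2 → run C
t=28: queue=[E,C] q_used=0 → run E
t=29: queue=[C] q_used=0 → run C
t=30: (idle)
t=31: (idle)
t=32: (idle)
t=33: (idle)
t=34: (idle)
t=35: (idle)
t=36: (idle)

running at tick 12 = C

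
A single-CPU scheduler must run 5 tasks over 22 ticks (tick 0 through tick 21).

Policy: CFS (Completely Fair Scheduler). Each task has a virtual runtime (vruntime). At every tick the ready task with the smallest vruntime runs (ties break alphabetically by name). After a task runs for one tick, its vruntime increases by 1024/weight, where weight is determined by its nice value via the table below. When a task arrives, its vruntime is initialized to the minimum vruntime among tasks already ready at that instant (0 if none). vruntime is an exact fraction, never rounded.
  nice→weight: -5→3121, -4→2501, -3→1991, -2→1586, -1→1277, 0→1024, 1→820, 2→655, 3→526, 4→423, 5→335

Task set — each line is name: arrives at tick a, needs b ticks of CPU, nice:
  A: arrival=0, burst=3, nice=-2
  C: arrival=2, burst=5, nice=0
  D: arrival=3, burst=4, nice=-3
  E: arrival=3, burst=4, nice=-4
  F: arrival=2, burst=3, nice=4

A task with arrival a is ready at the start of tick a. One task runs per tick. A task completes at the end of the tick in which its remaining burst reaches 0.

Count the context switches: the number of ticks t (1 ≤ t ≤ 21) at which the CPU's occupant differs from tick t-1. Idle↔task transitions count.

context switches = 16

t=0: vr[A=0] → run A
t=1: vr[A=512/793] → run A
t=2: vr[A=1024/793 C=1024/793 F=1024/793] → run A
t=3: vr[C=1024/793 D=1024/793 E=1024/793 F=1024/793] → run C
t=4: vr[C=1817/793 D=1024/793 E=1024/793 F=1024/793] → run D
t=5: vr[C=1817/793 D=2850816/1578863 E=1024/793 F=1024/793] → run E
t=6: vr[C=1817/793 D=2850816/1578863 E=55296/32513 F=1024/793] → run F
t=7: vr[C=1817/793 D=2850816/1578863 E=55296/32513 F=1245184/335439] → run E
t=8: vr[C=1817/793 D=2850816/1578863 E=68608/32513 F=1245184/335439] → run D
t=9: vr[C=1817/793 D=3662848/1578863 E=68608/32513 F=1245184/335439] → run E
t=10: vr[C=1817/793 D=3662848/1578863 E=81920/32513 F=1245184/335439] → run C
t=11: vr[C=2610/793 D=3662848/1578863 E=81920/32513 F=1245184/335439] → run D
t=12: vr[C=2610/793 D=4474880/1578863 E=81920/32513 F=1245184/335439] → run E
t=13: vr[C=2610/793 D=4474880/1578863 F=1245184/335439] → run D
t=14: vr[C=2610/793 F=1245184/335439] → run C
t=15: vr[C=3403/793 F=1245184/335439] → run F
t=16: vr[C=3403/793 F=2057216/335439] → run C
t=17: vr[C=4196/793 F=2057216/335439] → run C
t=18: vr[F=2057216/335439] → run F
t=19: (idle)
t=20: (idle)
t=21: (idle)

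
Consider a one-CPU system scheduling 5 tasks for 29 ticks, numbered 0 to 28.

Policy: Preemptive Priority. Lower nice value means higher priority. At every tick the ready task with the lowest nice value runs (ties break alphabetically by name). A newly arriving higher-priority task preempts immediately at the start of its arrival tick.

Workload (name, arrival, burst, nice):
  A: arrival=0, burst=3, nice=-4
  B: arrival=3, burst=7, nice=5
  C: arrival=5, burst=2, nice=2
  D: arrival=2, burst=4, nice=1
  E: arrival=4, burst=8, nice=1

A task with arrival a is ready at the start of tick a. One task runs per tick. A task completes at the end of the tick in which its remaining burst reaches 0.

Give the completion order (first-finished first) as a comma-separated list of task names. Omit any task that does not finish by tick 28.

t=0: ready={A} → run A
t=1: ready={A} → run A
t=2: ready={A,D} → run A
t=3: ready={B,D} → run D
t=4: ready={B,D,E} → run D
t=5: ready={B,C,D,E} → run D
t=6: ready={B,C,D,E} → run D
t=7: ready={B,C,E} → run E
t=8: ready={B,C,E} → run E
t=9: ready={B,C,E} → run E
t=10: ready={B,C,E} → run E
t=11: ready={B,C,E} → run E
t=12: ready={B,C,E} → run E
t=13: ready={B,C,E} → run E
t=14: ready={B,C,E} → run E
t=15: ready={B,C} → run C
t=16: ready={B,C} → run C
t=17: ready={B} → run B
t=18: ready={B} → run B
t=19: ready={B} → run B
t=20: ready={B} → run B
t=21: ready={B} → run B
t=22: ready={B} → run B
t=23: ready={B} → run B
t=24: (idle)
t=25: (idle)
t=26: (idle)
t=27: (idle)
t=28: (idle)

completion order = A, D, E, C, B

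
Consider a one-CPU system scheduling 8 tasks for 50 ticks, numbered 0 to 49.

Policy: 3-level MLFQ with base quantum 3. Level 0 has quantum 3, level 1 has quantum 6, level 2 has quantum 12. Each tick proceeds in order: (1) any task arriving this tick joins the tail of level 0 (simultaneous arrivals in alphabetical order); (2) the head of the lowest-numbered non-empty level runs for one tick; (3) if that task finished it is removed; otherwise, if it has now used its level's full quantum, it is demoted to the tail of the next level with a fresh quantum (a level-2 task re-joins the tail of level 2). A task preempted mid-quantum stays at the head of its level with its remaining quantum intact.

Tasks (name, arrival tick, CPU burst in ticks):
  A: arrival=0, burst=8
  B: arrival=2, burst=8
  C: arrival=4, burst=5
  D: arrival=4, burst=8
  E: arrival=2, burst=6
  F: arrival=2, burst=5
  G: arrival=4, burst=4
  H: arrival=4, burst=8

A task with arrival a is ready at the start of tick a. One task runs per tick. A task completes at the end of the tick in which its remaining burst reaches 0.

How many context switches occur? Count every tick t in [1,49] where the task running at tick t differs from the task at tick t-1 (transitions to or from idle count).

t=0: L0/L1/L2 = A/-/- → run A
t=1: L0/L1/L2 = A/-/- → run A
t=2: L0/L1/L2 = ABEF/-/- → run A
t=3: L0/L1/L2 = BEF/A/- → run B
t=4: L0/L1/L2 = BEFCDGH/A/- → run B
t=5: L0/L1/L2 = BEFCDGH/A/- → run B
t=6: L0/L1/L2 = EFCDGH/AB/- → run E
t=7: L0/L1/L2 = EFCDGH/AB/- → run E
t=8: L0/L1/L2 = EFCDGH/AB/- → run E
t=9: L0/L1/L2 = FCDGH/ABE/- → run F
t=10: L0/L1/L2 = FCDGH/ABE/- → run F
t=11: L0/L1/L2 = FCDGH/ABE/- → run F
t=12: L0/L1/L2 = CDGH/ABEF/- → run C
t=13: L0/L1/L2 = CDGH/ABEF/- → run C
t=14: L0/L1/L2 = CDGH/ABEF/- → run C
t=15: L0/L1/L2 = DGH/ABEFC/- → run D
t=16: L0/L1/L2 = DGH/ABEFC/- → run D
t=17: L0/L1/L2 = DGH/ABEFC/- → run D
t=18: L0/L1/L2 = GH/ABEFCD/- → run G
t=19: L0/L1/L2 = GH/ABEFCD/- → run G
t=20: L0/L1/L2 = GH/ABEFCD/- → run G
t=21: L0/L1/L2 = H/ABEFCDG/- → run H
t=22: L0/L1/L2 = H/ABEFCDG/- → run H
t=23: L0/L1/L2 = H/ABEFCDG/- → run H
t=24: L0/L1/L2 = -/ABEFCDGH/- → run A
t=25: L0/L1/L2 = -/ABEFCDGH/- → run A
t=26: L0/L1/L2 = -/ABEFCDGH/- → run A
t=27: L0/L1/L2 = -/ABEFCDGH/- → run A
t=28: L0/L1/L2 = -/ABEFCDGH/- → run A
t=29: L0/L1/L2 = -/BEFCDGH/- → run B
t=30: L0/L1/L2 = -/BEFCDGH/- → run B
t=31: L0/L1/L2 = -/BEFCDGH/- → run B
t=32: L0/L1/L2 = -/BEFCDGH/- → run B
t=33: L0/L1/L2 = -/BEFCDGH/- → run B
t=34: L0/L1/L2 = -/EFCDGH/- → run E
t=35: L0/L1/L2 = -/EFCDGH/- → run E
t=36: L0/L1/L2 = -/EFCDGH/- → run E
t=37: L0/L1/L2 = -/FCDGH/- → run F
t=38: L0/L1/L2 = -/FCDGH/- → run F
t=39: L0/L1/L2 = -/CDGH/- → run C
t=40: L0/L1/L2 = -/CDGH/- → run C
t=41: L0/L1/L2 = -/DGH/- → run D
t=42: L0/L1/L2 = -/DGH/- → run D
t=43: L0/L1/L2 = -/DGH/- → run D
t=44: L0/L1/L2 = -/DGH/- → run D
t=45: L0/L1/L2 = -/DGH/- → run D
t=46: L0/L1/L2 = -/GH/- → run G
t=47: L0/L1/L2 = -/H/- → run H
t=48: L0/L1/L2 = -/H/- → run H
t=49: L0/L1/L2 = -/H/- → run H

context switches = 15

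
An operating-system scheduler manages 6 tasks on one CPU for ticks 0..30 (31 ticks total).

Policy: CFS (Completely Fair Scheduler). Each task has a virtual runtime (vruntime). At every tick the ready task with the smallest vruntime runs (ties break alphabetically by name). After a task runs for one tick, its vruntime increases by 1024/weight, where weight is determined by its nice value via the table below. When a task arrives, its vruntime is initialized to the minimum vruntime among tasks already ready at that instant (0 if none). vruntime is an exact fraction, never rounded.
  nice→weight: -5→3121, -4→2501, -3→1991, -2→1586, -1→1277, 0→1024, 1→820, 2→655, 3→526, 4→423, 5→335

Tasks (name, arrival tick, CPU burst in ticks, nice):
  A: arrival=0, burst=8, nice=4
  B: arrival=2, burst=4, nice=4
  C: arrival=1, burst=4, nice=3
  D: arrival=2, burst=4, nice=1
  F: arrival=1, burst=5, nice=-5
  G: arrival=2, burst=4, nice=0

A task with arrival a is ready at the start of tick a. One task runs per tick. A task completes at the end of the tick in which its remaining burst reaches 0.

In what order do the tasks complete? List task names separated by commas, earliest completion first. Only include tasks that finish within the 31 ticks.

t=0: vr[A=0] → run A
t=1: vr[A=1024/423 C=1024/423 F=1024/423] → run A
t=2: vr[A=2048/423 B=1024/423 C=1024/423 D=1024/423 F=1024/423 G=1024/423] → run B
t=3: vr[A=2048/423 B=2048/423 C=1024/423 D=1024/423 F=1024/423 G=1024/423] → run C
t=4: vr[A=2048/423 B=2048/423 C=485888/111249 D=1024/423 F=1024/423 G=1024/423] → run D
t=5: vr[A=2048/423 B=2048/423 C=485888/111249 D=318208/86715 F=1024/423 G=1024/423] → run F
t=6: vr[A=2048/423 B=2048/423 C=485888/111249 D=318208/86715 F=3629056/1320183 G=1024/423] → run G
t=7: vr[A=2048/423 B=2048/423 C=485888/111249 D=318208/86715 F=3629056/1320183 G=1447/423] → run F
t=8: vr[A=2048/423 B=2048/423 C=485888/111249 D=318208/86715 F=4062208/1320183 G=1447/423] → run F
t=9: vr[A=2048/423 B=2048/423 C=485888/111249 D=318208/86715 F=4495360/1320183 G=1447/423] → run F
t=10: vr[A=2048/423 B=2048/423 C=485888/111249 D=318208/86715 F=4928512/1320183 G=1447/423] → run G
t=11: vr[A=2048/423 B=2048/423 C=485888/111249 D=318208/86715 F=4928512/1320183 G=1870/423] → run D
t=12: vr[A=2048/423 B=2048/423 C=485888/111249 D=426496/86715 F=4928512/1320183 G=1870/423] → run F
t=13: vr[A=2048/423 B=2048/423 C=485888/111249 D=426496/86715 G=1870/423] → run C
t=14: vr[A=2048/423 B=2048/423 C=702464/111249 D=426496/86715 G=1870/423] → run G
t=15: vr[A=2048/423 B=2048/423 C=702464/111249 D=426496/86715 G=2293/423] → run A
t=16: vr[A=1024/141 B=2048/423 C=702464/111249 D=426496/86715 G=2293/423] → run B
t=17: vr[A=1024/141 B=1024/141 C=702464/111249 D=426496/86715 G=2293/423] → run D
t=18: vr[A=1024/141 B=1024/141 C=702464/111249 D=534784/86715 G=2293/423] → run G
t=19: vr[A=1024/141 B=1024/141 C=702464/111249 D=534784/86715] → run D
t=20: vr[A=1024/141 B=1024/141 C=702464/111249] → run C
t=21: vr[A=1024/141 B=1024/141 C=919040/111249] → run A
t=22: vr[A=4096/423 B=1024/141 C=919040/111249] → run B
t=23: vr[A=4096/423 B=4096/423 C=919040/111249] → run C
t=24: vr[A=4096/423 B=4096/423] → run A
t=25: vr[A=5120/423 B=4096/423] → run B
t=26: vr[A=5120/423] → run A
t=27: vr[A=2048/141] → run A
t=28: vr[A=7168/423] → run A
t=29: (idle)
t=30: (idle)

completion order = F, G, D, C, B, A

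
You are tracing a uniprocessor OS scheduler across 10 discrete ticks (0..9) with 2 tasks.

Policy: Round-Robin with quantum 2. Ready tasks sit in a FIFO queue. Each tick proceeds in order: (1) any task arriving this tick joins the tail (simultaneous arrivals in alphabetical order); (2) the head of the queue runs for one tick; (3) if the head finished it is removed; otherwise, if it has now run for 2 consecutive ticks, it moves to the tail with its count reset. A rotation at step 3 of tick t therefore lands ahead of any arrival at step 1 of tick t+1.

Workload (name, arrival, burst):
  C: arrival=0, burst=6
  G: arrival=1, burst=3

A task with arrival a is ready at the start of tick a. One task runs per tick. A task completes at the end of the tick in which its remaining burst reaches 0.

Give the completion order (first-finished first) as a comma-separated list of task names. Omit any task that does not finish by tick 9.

completion order = G, C

t=0: queue=[C] q_used=0 → run C
t=1: queue=[C,G] q_used=1 → run C
t=2: queue=[G,C] q_used=0 → run G
t=3: queue=[G,C] q_used=1 → run G
t=4: queue=[C,G] q_used=0 → run C
t=5: queue=[C,G] q_used=1 → run C
t=6: queue=[G,C] q_used=0 → run G
t=7: queue=[C] q_used=0 → run C
t=8: queue=[C] q_used=1 → run C
t=9: (idle)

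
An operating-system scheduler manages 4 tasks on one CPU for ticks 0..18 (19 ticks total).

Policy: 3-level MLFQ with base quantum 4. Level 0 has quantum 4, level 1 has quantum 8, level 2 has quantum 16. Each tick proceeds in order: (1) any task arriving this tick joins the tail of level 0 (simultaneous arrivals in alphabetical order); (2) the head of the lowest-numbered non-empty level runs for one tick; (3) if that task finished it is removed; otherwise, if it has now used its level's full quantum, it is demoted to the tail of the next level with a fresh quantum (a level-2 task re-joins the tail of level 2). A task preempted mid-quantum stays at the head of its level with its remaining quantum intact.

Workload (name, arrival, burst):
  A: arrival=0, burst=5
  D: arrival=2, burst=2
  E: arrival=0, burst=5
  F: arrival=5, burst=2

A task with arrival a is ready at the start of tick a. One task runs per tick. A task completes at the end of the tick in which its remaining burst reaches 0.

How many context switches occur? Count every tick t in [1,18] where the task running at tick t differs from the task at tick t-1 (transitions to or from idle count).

t=0: L0/L1/L2 = AE/-/- → run A
t=1: L0/L1/L2 = AE/-/- → run A
t=2: L0/L1/L2 = AED/-/- → run A
t=3: L0/L1/L2 = AED/-/- → run A
t=4: L0/L1/L2 = ED/A/- → run E
t=5: L0/L1/L2 = EDF/A/- → run E
t=6: L0/L1/L2 = EDF/A/- → run E
t=7: L0/L1/L2 = EDF/A/- → run E
t=8: L0/L1/L2 = DF/AE/- → run D
t=9: L0/L1/L2 = DF/AE/- → run D
t=10: L0/L1/L2 = F/AE/- → run F
t=11: L0/L1/L2 = F/AE/- → run F
t=12: L0/L1/L2 = -/AE/- → run A
t=13: L0/L1/L2 = -/E/- → run E
t=14: (idle)
t=15: (idle)
t=16: (idle)
t=17: (idle)
t=18: (idle)

context switches = 6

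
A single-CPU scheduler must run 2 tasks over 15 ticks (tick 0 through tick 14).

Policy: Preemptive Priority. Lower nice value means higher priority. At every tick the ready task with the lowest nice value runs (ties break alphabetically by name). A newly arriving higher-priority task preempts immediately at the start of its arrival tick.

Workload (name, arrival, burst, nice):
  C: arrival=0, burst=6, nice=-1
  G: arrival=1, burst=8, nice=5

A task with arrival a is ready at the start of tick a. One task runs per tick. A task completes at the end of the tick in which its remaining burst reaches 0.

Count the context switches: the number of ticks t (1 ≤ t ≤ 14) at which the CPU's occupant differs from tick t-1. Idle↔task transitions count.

context switches = 2

t=0: ready={C} → run C
t=1: ready={C,G} → run C
t=2: ready={C,G} → run C
t=3: ready={C,G} → run C
t=4: ready={C,G} → run C
t=5: ready={C,G} → run C
t=6: ready={G} → run G
t=7: ready={G} → run G
t=8: ready={G} → run G
t=9: ready={G} → run G
t=10: ready={G} → run G
t=11: ready={G} → run G
t=12: ready={G} → run G
t=13: ready={G} → run G
t=14: (idle)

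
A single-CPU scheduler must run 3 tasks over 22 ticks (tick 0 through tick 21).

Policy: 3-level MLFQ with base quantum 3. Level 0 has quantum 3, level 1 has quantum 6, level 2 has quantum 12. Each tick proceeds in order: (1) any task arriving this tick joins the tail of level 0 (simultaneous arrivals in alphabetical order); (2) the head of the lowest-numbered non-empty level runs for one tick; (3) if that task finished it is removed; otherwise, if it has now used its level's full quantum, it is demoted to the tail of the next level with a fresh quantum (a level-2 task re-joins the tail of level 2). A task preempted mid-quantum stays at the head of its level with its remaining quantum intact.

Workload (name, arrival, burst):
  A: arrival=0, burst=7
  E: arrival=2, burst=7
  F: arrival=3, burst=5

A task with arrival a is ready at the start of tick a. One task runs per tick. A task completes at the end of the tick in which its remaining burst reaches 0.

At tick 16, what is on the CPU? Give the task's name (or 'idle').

running at tick 16 = E

t=0: L0/L1/L2 = A/-/- → run A
t=1: L0/L1/L2 = A/-/- → run A
t=2: L0/L1/L2 = AE/-/- → run A
t=3: L0/L1/L2 = EF/A/- → run E
t=4: L0/L1/L2 = EF/A/- → run E
t=5: L0/L1/L2 = EF/A/- → run E
t=6: L0/L1/L2 = F/AE/- → run F
t=7: L0/L1/L2 = F/AE/- → run F
t=8: L0/L1/L2 = F/AE/- → run F
t=9: L0/L1/L2 = -/AEF/- → run A
t=10: L0/L1/L2 = -/AEF/- → run A
t=11: L0/L1/L2 = -/AEF/- → run A
t=12: L0/L1/L2 = -/AEF/- → run A
t=13: L0/L1/L2 = -/EF/- → run E
t=14: L0/L1/L2 = -/EF/- → run E
t=15: L0/L1/L2 = -/EF/- → run E
t=16: L0/L1/L2 = -/EF/- → run E
t=17: L0/L1/L2 = -/F/- → run F
t=18: L0/L1/L2 = -/F/- → run F
t=19: (idle)
t=20: (idle)
t=21: (idle)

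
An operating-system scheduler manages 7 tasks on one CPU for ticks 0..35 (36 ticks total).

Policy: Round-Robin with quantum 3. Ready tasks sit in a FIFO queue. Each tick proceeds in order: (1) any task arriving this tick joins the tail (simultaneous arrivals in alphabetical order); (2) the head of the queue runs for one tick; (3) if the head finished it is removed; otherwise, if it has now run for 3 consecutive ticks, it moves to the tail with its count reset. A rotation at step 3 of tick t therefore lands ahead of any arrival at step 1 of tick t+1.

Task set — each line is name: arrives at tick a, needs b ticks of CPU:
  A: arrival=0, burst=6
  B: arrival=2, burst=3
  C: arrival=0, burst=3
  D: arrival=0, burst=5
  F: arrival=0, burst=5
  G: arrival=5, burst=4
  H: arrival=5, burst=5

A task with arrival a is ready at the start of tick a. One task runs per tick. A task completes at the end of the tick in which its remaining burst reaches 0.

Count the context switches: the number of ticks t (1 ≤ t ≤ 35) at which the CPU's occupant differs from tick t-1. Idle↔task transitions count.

context switches = 12

t=0: queue=[A,C,D,F] q_used=0 → run A
t=1: queue=[A,C,D,F] q_used=1 → run A
t=2: queue=[A,C,D,F,B] q_used=2 → run A
t=3: queue=[C,D,F,B,A] q_used=0 → run C
t=4: queue=[C,D,F,B,A] q_used=1 → run C
t=5: queue=[C,D,F,B,A,G,H] q_used=2 → run C
t=6: queue=[D,F,B,A,G,H] q_used=0 → run D
t=7: queue=[D,F,B,A,G,H] q_used=1 → run D
t=8: queue=[D,F,B,A,G,H] q_used=2 → run D
t=9: queue=[F,B,A,G,H,D] q_used=0 → run F
t=10: queue=[F,B,A,G,H,D] q_used=1 → run F
t=11: queue=[F,B,A,G,H,D] q_used=2 → run F
t=12: queue=[B,A,G,H,D,F] q_used=0 → run B
t=13: queue=[B,A,G,H,D,F] q_used=1 → run B
t=14: queue=[B,A,G,H,D,F] q_used=2 → run B
t=15: queue=[A,G,H,D,F] q_used=0 → run A
t=16: queue=[A,G,H,D,F] q_used=1 → run A
t=17: queue=[A,G,H,D,F] q_used=2 → run A
t=18: queue=[G,H,D,F] q_used=0 → run G
t=19: queue=[G,H,D,F] q_used=1 → run G
t=20: queue=[G,H,D,F] q_used=2 → run G
t=21: queue=[H,D,F,G] q_used=0 → run H
t=22: queue=[H,D,F,G] q_used=1 → run H
t=23: queue=[H,D,F,G] q_used=2 → run H
t=24: queue=[D,F,G,H] q_used=0 → run D
t=25: queue=[D,F,G,H] q_used=1 → run D
t=26: queue=[F,G,H] q_used=0 → run F
t=27: queue=[F,G,H] q_used=1 → run F
t=28: queue=[G,H] q_used=0 → run G
t=29: queue=[H] q_used=0 → run H
t=30: queue=[H] q_used=1 → run H
t=31: (idle)
t=32: (idle)
t=33: (idle)
t=34: (idle)
t=35: (idle)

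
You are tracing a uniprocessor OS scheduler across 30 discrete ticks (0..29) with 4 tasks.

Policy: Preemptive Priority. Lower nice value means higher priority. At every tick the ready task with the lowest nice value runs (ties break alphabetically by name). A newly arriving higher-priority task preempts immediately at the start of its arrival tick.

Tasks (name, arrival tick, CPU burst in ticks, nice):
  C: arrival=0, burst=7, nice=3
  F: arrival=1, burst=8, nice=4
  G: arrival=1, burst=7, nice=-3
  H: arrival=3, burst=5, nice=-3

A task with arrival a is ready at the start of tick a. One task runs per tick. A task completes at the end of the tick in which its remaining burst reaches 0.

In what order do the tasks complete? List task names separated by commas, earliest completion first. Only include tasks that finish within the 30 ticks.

completion order = G, H, C, F

t=0: ready={C} → run C
t=1: ready={C,F,G} → run G
t=2: ready={C,F,G} → run G
t=3: ready={C,F,G,H} → run G
t=4: ready={C,F,G,H} → run G
t=5: ready={C,F,G,H} → run G
t=6: ready={C,F,G,H} → run G
t=7: ready={C,F,G,H} → run G
t=8: ready={C,F,H} → run H
t=9: ready={C,F,H} → run H
t=10: ready={C,F,H} → run H
t=11: ready={C,F,H} → run H
t=12: ready={C,F,H} → run H
t=13: ready={C,F} → run C
t=14: ready={C,F} → run C
t=15: ready={C,F} → run C
t=16: ready={C,F} → run C
t=17: ready={C,F} → run C
t=18: ready={C,F} → run C
t=19: ready={F} → run F
t=20: ready={F} → run F
t=21: ready={F} → run F
t=22: ready={F} → run F
t=23: ready={F} → run F
t=24: ready={F} → run F
t=25: ready={F} → run F
t=26: ready={F} → run F
t=27: (idle)
t=28: (idle)
t=29: (idle)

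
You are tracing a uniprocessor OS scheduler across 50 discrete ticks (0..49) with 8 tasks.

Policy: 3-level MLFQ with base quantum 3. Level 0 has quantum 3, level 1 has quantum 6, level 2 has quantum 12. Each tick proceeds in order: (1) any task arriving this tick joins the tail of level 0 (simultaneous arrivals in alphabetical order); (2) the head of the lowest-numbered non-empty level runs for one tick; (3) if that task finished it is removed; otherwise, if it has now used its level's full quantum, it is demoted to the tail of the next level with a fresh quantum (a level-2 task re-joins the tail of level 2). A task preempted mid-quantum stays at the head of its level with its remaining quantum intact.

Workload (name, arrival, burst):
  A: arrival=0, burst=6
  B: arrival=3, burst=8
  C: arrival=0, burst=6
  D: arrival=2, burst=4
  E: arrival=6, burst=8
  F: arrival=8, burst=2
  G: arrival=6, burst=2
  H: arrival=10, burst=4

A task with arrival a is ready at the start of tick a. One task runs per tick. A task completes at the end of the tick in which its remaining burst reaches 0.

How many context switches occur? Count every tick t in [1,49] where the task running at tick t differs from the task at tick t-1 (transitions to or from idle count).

context switches = 14

t=0: L0/L1/L2 = AC/-/- → run A
t=1: L0/L1/L2 = AC/-/- → run A
t=2: L0/L1/L2 = ACD/-/- → run A
t=3: L0/L1/L2 = CDB/A/- → run C
t=4: L0/L1/L2 = CDB/A/- → run C
t=5: L0/L1/L2 = CDB/A/- → run C
t=6: L0/L1/L2 = DBEG/AC/- → run D
t=7: L0/L1/L2 = DBEG/AC/- → run D
t=8: L0/L1/L2 = DBEGF/AC/- → run D
t=9: L0/L1/L2 = BEGF/ACD/- → run B
t=10: L0/L1/L2 = BEGFH/ACD/- → run B
t=11: L0/L1/L2 = BEGFH/ACD/- → run B
t=12: L0/L1/L2 = EGFH/ACDB/- → run E
t=13: L0/L1/L2 = EGFH/ACDB/- → run E
t=14: L0/L1/L2 = EGFH/ACDB/- → run E
t=15: L0/L1/L2 = GFH/ACDBE/- → run G
t=16: L0/L1/L2 = GFH/ACDBE/- → run G
t=17: L0/L1/L2 = FH/ACDBE/- → run F
t=18: L0/L1/L2 = FH/ACDBE/- → run F
t=19: L0/L1/L2 = H/ACDBE/- → run H
t=20: L0/L1/L2 = H/ACDBE/- → run H
t=21: L0/L1/L2 = H/ACDBE/- → run H
t=22: L0/L1/L2 = -/ACDBEH/- → run A
t=23: L0/L1/L2 = -/ACDBEH/- → run A
t=24: L0/L1/L2 = -/ACDBEH/- → run A
t=25: L0/L1/L2 = -/CDBEH/- → run C
t=26: L0/L1/L2 = -/CDBEH/- → run C
t=27: L0/L1/L2 = -/CDBEH/- → run C
t=28: L0/L1/L2 = -/DBEH/- → run D
t=29: L0/L1/L2 = -/BEH/- → run B
t=30: L0/L1/L2 = -/BEH/- → run B
t=31: L0/L1/L2 = -/BEH/- → run B
t=32: L0/L1/L2 = -/BEH/- → run B
t=33: L0/L1/L2 = -/BEH/- → run B
t=34: L0/L1/L2 = -/EH/- → run E
t=35: L0/L1/L2 = -/EH/- → run E
t=36: L0/L1/L2 = -/EH/- → run E
t=37: L0/L1/L2 = -/EH/- → run E
t=38: L0/L1/L2 = -/EH/- → run E
t=39: L0/L1/L2 = -/H/- → run H
t=40: (idle)
t=41: (idle)
t=42: (idle)
t=43: (idle)
t=44: (idle)
t=45: (idle)
t=46: (idle)
t=47: (idle)
t=48: (idle)
t=49: (idle)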